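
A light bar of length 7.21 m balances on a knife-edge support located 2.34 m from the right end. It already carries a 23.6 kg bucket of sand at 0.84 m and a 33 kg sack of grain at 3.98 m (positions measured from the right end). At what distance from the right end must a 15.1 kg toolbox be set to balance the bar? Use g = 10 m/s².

Taking torques about the knife-edge support (at 2.34 m from the right end):
Bucket of sand: 23.6 × 10 = 236 N down at 0.84 m → arm 1.5 m, τ = 236 × 1.5 = 354 N·m clockwise.
Sack of grain: 33 × 10 = 330 N down at 3.98 m → arm 1.64 m, τ = 330 × 1.64 = 541.2 N·m counterclockwise.
Net moment of existing loads = 187.2 N·m counterclockwise.
The toolbox weighs 15.1 × 10 = 151 N and must supply an equal clockwise moment, so its lever arm about the knife-edge support is 187.2 / 151 = 1.24 m.
That puts it at 2.34 − 1.24 = 1.1 m from the right end.

x ≈ 1.1 m from the right end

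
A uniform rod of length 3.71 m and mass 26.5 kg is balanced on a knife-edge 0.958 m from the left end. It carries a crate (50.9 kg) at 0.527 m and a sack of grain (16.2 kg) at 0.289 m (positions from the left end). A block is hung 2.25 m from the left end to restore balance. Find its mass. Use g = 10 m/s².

Sum moments about the knife-edge (at 0.958 m from the left end) (the support reaction has zero arm there).
Beam weight: 26.5 × 10 = 265 N down at 1.855 m → arm 0.897 m, τ = 265 × 0.897 = 237.7 N·m clockwise.
Crate: 50.9 × 10 = 509 N down at 0.527 m → arm 0.431 m, τ = 509 × 0.431 = 219.4 N·m counterclockwise.
Sack of grain: 16.2 × 10 = 162 N down at 0.289 m → arm 0.669 m, τ = 162 × 0.669 = 108.4 N·m counterclockwise.
Net moment of known loads = 90.1 N·m counterclockwise.
An unknown mass m at 2.25 m has arm 1.292 m; its moment is m·g·1.292 clockwise.
For rotational equilibrium, m × 10 × 1.292 = 90.1, so m = 90.1 / (10 × 1.292) = 6.97 kg.

m ≈ 6.97 kg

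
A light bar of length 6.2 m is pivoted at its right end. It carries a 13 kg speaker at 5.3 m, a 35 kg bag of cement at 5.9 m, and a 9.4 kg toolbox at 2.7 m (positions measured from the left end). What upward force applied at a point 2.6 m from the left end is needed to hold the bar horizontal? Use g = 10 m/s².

F ≈ 153 N

About the right end:
Speaker: 13 × 10 = 130 N down at 5.3 m → arm 0.9 m, τ = 130 × 0.9 = 117 N·m counterclockwise.
Bag of cement: 35 × 10 = 350 N down at 5.9 m → arm 0.3 m, τ = 350 × 0.3 = 105 N·m counterclockwise.
Toolbox: 9.4 × 10 = 94 N down at 2.7 m → arm 3.5 m, τ = 94 × 3.5 = 329 N·m counterclockwise.
Net moment of the loads = 551 N·m counterclockwise.
The upward force F acts at a point 2.6 m from the left end, arm 3.6 m, giving F × 3.6 clockwise.
Setting net torque to zero: F × 3.6 = 551 → F = 551 / 3.6 = 153 N.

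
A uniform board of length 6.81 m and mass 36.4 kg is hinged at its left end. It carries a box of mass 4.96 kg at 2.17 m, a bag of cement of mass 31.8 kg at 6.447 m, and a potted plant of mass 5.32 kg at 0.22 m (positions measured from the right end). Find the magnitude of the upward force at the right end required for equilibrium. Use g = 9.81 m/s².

Sum moments about the left end (the unknown pivot reaction has zero arm there).
Beam weight: 36.4 × 9.81 = 357.1 N down at 3.405 m → arm 3.405 m, τ = 357.1 × 3.405 = 1216 N·m clockwise.
Box: 4.96 × 9.81 = 48.66 N down at 2.17 m → arm 4.64 m, τ = 48.66 × 4.64 = 225.8 N·m clockwise.
Bag of cement: 31.8 × 9.81 = 312 N down at 6.447 m → arm 0.363 m, τ = 312 × 0.363 = 113.3 N·m clockwise.
Potted plant: 5.32 × 9.81 = 52.19 N down at 0.22 m → arm 6.59 m, τ = 52.19 × 6.59 = 343.9 N·m clockwise.
Net moment of the loads = 1899 N·m clockwise.
The upward force F acts at the right end, arm 6.81 m, giving F × 6.81 counterclockwise.
Setting net torque to zero: F × 6.81 = 1899 → F = 1899 / 6.81 = 279 N.

F ≈ 279 N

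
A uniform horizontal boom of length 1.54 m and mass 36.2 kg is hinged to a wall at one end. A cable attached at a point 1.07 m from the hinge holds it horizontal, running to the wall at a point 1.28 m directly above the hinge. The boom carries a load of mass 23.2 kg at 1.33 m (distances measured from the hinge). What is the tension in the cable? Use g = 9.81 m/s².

T ≈ 702 N

About the hinge:
Beam weight: 36.2 × 9.81 = 355.1 N down at 0.77 m → arm 0.77 m, τ = 355.1 × 0.77 = 273.4 N·m clockwise.
Load: 23.2 × 9.81 = 227.6 N down at 1.33 m → arm 1.33 m, τ = 227.6 × 1.33 = 302.7 N·m clockwise.
Total clockwise load moment = 576.1 N·m.
The cable tension T acts at 1.07 m; only its component perpendicular to the boom, T sinθ, produces torque. sinθ = h/√(h²+d²) = 1.28/√(1.28²+1.07²) = 0.7672.
For rotational equilibrium, T × 1.07 × 0.7672 = 576.1, so T = 576.1 / 0.8209 = 702 N.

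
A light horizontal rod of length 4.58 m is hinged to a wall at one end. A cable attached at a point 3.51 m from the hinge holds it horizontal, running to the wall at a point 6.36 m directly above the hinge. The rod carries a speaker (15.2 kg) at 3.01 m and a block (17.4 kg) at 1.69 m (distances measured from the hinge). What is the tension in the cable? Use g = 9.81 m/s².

T ≈ 240 N

Take moments about the hinge.
Speaker: 15.2 × 9.81 = 149.1 N down at 3.01 m → arm 3.01 m, τ = 149.1 × 3.01 = 448.8 N·m clockwise.
Block: 17.4 × 9.81 = 170.7 N down at 1.69 m → arm 1.69 m, τ = 170.7 × 1.69 = 288.5 N·m clockwise.
Total clockwise load moment = 737.3 N·m.
The cable tension T acts at 3.51 m; only its component perpendicular to the rod, T sinθ, produces torque. sinθ = h/√(h²+d²) = 6.36/√(6.36²+3.51²) = 0.8755.
Balancing moments: T × 3.51 × 0.8755 = 737.3, giving T = 737.3 / 3.073 = 240 N.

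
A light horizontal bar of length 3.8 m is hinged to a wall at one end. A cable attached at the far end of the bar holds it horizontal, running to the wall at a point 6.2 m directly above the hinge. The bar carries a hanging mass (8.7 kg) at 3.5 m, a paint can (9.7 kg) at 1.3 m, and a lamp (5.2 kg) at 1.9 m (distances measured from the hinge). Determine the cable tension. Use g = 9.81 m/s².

Sum moments about the hinge (the unknown hinge reaction has zero arm there).
Hanging mass: 8.7 × 9.81 = 85.35 N down at 3.5 m → arm 3.5 m, τ = 85.35 × 3.5 = 298.7 N·m clockwise.
Paint can: 9.7 × 9.81 = 95.16 N down at 1.3 m → arm 1.3 m, τ = 95.16 × 1.3 = 123.7 N·m clockwise.
Lamp: 5.2 × 9.81 = 51.01 N down at 1.9 m → arm 1.9 m, τ = 51.01 × 1.9 = 96.92 N·m clockwise.
Total clockwise load moment = 519.3 N·m.
The cable tension T acts at 3.8 m; only its component perpendicular to the bar, T sinθ, produces torque. sinθ = h/√(h²+d²) = 6.2/√(6.2²+3.8²) = 0.8526.
Balancing moments: T × 3.8 × 0.8526 = 519.3, giving T = 519.3 / 3.24 = 160 N.

T ≈ 160 N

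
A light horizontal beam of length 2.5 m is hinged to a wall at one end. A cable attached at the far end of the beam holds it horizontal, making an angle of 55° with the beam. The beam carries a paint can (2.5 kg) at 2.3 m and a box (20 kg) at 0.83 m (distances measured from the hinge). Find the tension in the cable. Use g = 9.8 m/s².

Take moments about the hinge.
Paint can: 2.5 × 9.8 = 24.5 N down at 2.3 m → arm 2.3 m, τ = 24.5 × 2.3 = 56.35 N·m clockwise.
Box: 20 × 9.8 = 196 N down at 0.83 m → arm 0.83 m, τ = 196 × 0.83 = 162.7 N·m clockwise.
Total clockwise load moment = 219 N·m.
The cable tension T acts at 2.5 m; only its component perpendicular to the beam, T sinθ, produces torque. sin 55° = 0.8192.
Balancing moments: T × 2.5 × 0.8192 = 219, giving T = 219 / 2.048 = 107 N.

T ≈ 107 N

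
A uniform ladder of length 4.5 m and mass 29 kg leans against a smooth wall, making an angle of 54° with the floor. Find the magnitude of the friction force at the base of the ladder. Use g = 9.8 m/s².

f ≈ 103 N

Taking torques about the foot of the ladder:
Ladder weight 29×9.8 = 284.2 N acts at 2.25 m along the ladder; its horizontal arm is 2.25·cos54° = 1.323 m → τ = 376 N·m clockwise.
Wall normal N acts horizontally at the top; its moment arm is the height L sinθ = 4.5·sin54° = 3.641 m, counterclockwise.
For rotational equilibrium, N × 3.641 = 376, so N = 103 N.
ΣFx = 0: friction at the foot balances the wall's push, so f = N_wall = 103 N.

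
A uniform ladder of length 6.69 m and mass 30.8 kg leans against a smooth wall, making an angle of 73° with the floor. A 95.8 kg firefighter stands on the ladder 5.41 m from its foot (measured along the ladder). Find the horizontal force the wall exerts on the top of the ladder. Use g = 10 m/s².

Taking torques about the foot of the ladder:
Ladder weight 30.8×10 = 308 N acts at 3.345 m along the ladder; its horizontal arm is 3.345·cos73° = 0.978 m → τ = 301.2 N·m clockwise.
Firefighter: 95.8×10 = 958 N at 5.41 m → arm 1.582 m → τ = 1516 N·m clockwise.
Wall normal N acts horizontally at the top; its moment arm is the height L sinθ = 6.69·sin73° = 6.398 m, counterclockwise.
For rotational equilibrium, N × 6.398 = 1817, so N = 284 N.

N_wall ≈ 284 N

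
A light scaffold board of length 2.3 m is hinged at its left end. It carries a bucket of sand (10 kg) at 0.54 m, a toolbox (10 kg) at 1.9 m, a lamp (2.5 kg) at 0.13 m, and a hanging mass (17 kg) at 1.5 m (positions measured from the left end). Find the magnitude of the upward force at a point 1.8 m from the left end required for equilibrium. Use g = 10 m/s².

About the left end:
Bucket of sand: 10 × 10 = 100 N down at 0.54 m → arm 0.54 m, τ = 100 × 0.54 = 54 N·m clockwise.
Toolbox: 10 × 10 = 100 N down at 1.9 m → arm 1.9 m, τ = 100 × 1.9 = 190 N·m clockwise.
Lamp: 2.5 × 10 = 25 N down at 0.13 m → arm 0.13 m, τ = 25 × 0.13 = 3.25 N·m clockwise.
Hanging mass: 17 × 10 = 170 N down at 1.5 m → arm 1.5 m, τ = 170 × 1.5 = 255 N·m clockwise.
Net moment of the loads = 502.2 N·m clockwise.
The upward force F acts at a point 1.8 m from the left end, arm 1.8 m, giving F × 1.8 counterclockwise.
For rotational equilibrium, F × 1.8 = 502.2, so F = 502.2 / 1.8 = 279 N.

F ≈ 279 N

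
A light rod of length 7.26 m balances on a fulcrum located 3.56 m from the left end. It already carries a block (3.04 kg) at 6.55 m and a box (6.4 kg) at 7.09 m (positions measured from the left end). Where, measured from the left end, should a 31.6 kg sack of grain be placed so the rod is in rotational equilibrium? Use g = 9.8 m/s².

x ≈ 2.56 m from the left end

Sum moments about the fulcrum (at 3.56 m from the left end) (the support reaction has zero arm there).
Block: 3.04 × 9.8 = 29.79 N down at 6.55 m → arm 2.99 m, τ = 29.79 × 2.99 = 89.07 N·m clockwise.
Box: 6.4 × 9.8 = 62.72 N down at 7.09 m → arm 3.53 m, τ = 62.72 × 3.53 = 221.4 N·m clockwise.
Net moment of existing loads = 310.5 N·m clockwise.
The sack of grain weighs 31.6 × 9.8 = 309.7 N and must supply an equal counterclockwise moment, so its lever arm about the fulcrum is 310.5 / 309.7 = 1 m.
That puts it at 3.56 − 1 = 2.56 m from the left end.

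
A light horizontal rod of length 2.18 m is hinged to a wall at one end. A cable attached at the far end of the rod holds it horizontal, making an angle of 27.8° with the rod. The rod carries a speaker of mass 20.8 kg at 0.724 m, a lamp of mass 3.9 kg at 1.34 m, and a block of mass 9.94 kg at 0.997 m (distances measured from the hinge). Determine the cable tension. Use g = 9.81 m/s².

Choose the hinge as the axis so the unknown hinge reaction has zero arm there.
Speaker: 20.8 × 9.81 = 204 N down at 0.724 m → arm 0.724 m, τ = 204 × 0.724 = 147.7 N·m clockwise.
Lamp: 3.9 × 9.81 = 38.26 N down at 1.34 m → arm 1.34 m, τ = 38.26 × 1.34 = 51.27 N·m clockwise.
Block: 9.94 × 9.81 = 97.51 N down at 0.997 m → arm 0.997 m, τ = 97.51 × 0.997 = 97.22 N·m clockwise.
Total clockwise load moment = 296.2 N·m.
The cable tension T acts at 2.18 m; only its component perpendicular to the rod, T sinθ, produces torque. sin 27.8° = 0.4664.
Στ = 0 ⇒ T × 2.18 × 0.4664 = 296.2 ⇒ T = 296.2 / 1.017 = 291 N.

T ≈ 291 N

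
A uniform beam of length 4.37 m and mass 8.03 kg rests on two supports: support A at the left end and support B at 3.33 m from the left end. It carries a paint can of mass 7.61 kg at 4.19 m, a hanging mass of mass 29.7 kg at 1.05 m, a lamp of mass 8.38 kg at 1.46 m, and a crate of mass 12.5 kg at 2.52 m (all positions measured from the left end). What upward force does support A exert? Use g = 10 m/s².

R_A ≈ 289 N

Choose support B as the axis so its reaction then has zero moment arm.
Beam weight: 8.03 × 10 = 80.3 N down at 2.185 m → arm 1.145 m, τ = 80.3 × 1.145 = 91.94 N·m counterclockwise.
Paint can: 7.61 × 10 = 76.1 N down at 4.19 m → arm 0.86 m, τ = 76.1 × 0.86 = 65.45 N·m clockwise.
Hanging mass: 29.7 × 10 = 297 N down at 1.05 m → arm 2.28 m, τ = 297 × 2.28 = 677.2 N·m counterclockwise.
Lamp: 8.38 × 10 = 83.8 N down at 1.46 m → arm 1.87 m, τ = 83.8 × 1.87 = 156.7 N·m counterclockwise.
Crate: 12.5 × 10 = 125 N down at 2.52 m → arm 0.81 m, τ = 125 × 0.81 = 101.2 N·m counterclockwise.
Net load moment about support B = 961.6 N·m counterclockwise.
Reaction R at support A is upward at 0 m, arm 3.33 m → moment R × 3.33 clockwise.
Στ = 0 ⇒ R × 3.33 = 961.6 ⇒ R = 289 N.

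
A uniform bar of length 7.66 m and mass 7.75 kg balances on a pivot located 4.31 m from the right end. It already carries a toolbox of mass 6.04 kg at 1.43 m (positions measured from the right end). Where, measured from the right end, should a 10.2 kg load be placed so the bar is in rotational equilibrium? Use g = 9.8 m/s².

Taking torques about the pivot (at 4.31 m from the right end):
Beam weight: 7.75 × 9.8 = 75.95 N down at 3.83 m → arm 0.48 m, τ = 75.95 × 0.48 = 36.46 N·m clockwise.
Toolbox: 6.04 × 9.8 = 59.19 N down at 1.43 m → arm 2.88 m, τ = 59.19 × 2.88 = 170.5 N·m clockwise.
Net moment of existing loads = 207 N·m clockwise.
The load weighs 10.2 × 9.8 = 99.96 N and must supply an equal counterclockwise moment, so its lever arm about the pivot is 207 / 99.96 = 2.07 m.
That puts it at 4.31 + 2.07 = 6.38 m from the right end.

x ≈ 6.38 m from the right end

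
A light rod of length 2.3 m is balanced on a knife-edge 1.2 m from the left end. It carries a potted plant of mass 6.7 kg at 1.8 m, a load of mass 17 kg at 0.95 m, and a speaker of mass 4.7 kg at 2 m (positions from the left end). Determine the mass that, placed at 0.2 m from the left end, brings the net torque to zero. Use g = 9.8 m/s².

Take moments about the knife-edge (at 1.2 m from the left end).
Potted plant: 6.7 × 9.8 = 65.66 N down at 1.8 m → arm 0.6 m, τ = 65.66 × 0.6 = 39.4 N·m clockwise.
Load: 17 × 9.8 = 166.6 N down at 0.95 m → arm 0.25 m, τ = 166.6 × 0.25 = 41.65 N·m counterclockwise.
Speaker: 4.7 × 9.8 = 46.06 N down at 2 m → arm 0.8 m, τ = 46.06 × 0.8 = 36.85 N·m clockwise.
Net moment of known loads = 34.6 N·m clockwise.
An unknown mass m at 0.2 m has arm 1 m; its moment is m·g·1 counterclockwise.
Balancing moments: m × 9.8 × 1 = 34.6, giving m = 34.6 / (9.8 × 1) = 3.53 kg.

m ≈ 3.53 kg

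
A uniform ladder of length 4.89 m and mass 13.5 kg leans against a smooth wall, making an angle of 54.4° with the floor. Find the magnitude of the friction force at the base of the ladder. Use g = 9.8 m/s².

Take moments about the foot of the ladder.
Ladder weight 13.5×9.8 = 132.3 N acts at 2.445 m along the ladder; its horizontal arm is 2.445·cos54.4° = 1.423 m → τ = 188.3 N·m clockwise.
Wall normal N acts horizontally at the top; its moment arm is the height L sinθ = 4.89·sin54.4° = 3.976 m, counterclockwise.
Στ = 0 ⇒ N × 3.976 = 188.3 ⇒ N = 47.4 N.
ΣFx = 0: friction at the foot balances the wall's push, so f = N_wall = 47.4 N.

f ≈ 47.4 N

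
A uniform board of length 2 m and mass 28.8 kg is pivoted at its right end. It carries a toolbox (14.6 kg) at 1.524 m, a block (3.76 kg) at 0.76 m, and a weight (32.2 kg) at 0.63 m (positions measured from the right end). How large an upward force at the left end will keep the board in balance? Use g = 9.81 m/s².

F ≈ 364 N

Taking torques about the right end:
Beam weight: 28.8 × 9.81 = 282.5 N down at 1 m → arm 1 m, τ = 282.5 × 1 = 282.5 N·m counterclockwise.
Toolbox: 14.6 × 9.81 = 143.2 N down at 1.524 m → arm 1.524 m, τ = 143.2 × 1.524 = 218.2 N·m counterclockwise.
Block: 3.76 × 9.81 = 36.89 N down at 0.76 m → arm 0.76 m, τ = 36.89 × 0.76 = 28.04 N·m counterclockwise.
Weight: 32.2 × 9.81 = 315.9 N down at 0.63 m → arm 0.63 m, τ = 315.9 × 0.63 = 199 N·m counterclockwise.
Net moment of the loads = 727.7 N·m counterclockwise.
The upward force F acts at the left end, arm 2 m, giving F × 2 clockwise.
For rotational equilibrium, F × 2 = 727.7, so F = 727.7 / 2 = 364 N.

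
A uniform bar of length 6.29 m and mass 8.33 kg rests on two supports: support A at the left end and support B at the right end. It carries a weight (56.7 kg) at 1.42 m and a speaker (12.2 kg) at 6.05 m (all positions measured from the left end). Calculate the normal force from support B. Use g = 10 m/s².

Take moments about support A.
Beam weight: 8.33 × 10 = 83.3 N down at 3.145 m → arm 3.145 m, τ = 83.3 × 3.145 = 262 N·m clockwise.
Weight: 56.7 × 10 = 567 N down at 1.42 m → arm 1.42 m, τ = 567 × 1.42 = 805.1 N·m clockwise.
Speaker: 12.2 × 10 = 122 N down at 6.05 m → arm 6.05 m, τ = 122 × 6.05 = 738.1 N·m clockwise.
Net load moment about support A = 1805 N·m clockwise.
Reaction R at support B is upward at 6.29 m, arm 6.29 m → moment R × 6.29 counterclockwise.
Setting net torque to zero: R × 6.29 = 1805 → R = 287 N.

R_B ≈ 287 N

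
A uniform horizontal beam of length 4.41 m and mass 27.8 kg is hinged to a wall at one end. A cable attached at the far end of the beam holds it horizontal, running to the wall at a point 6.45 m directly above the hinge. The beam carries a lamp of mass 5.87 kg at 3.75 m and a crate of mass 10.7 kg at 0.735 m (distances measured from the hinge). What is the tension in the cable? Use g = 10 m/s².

Taking torques about the hinge:
Beam weight: 27.8 × 10 = 278 N down at 2.205 m → arm 2.205 m, τ = 278 × 2.205 = 613 N·m clockwise.
Lamp: 5.87 × 10 = 58.7 N down at 3.75 m → arm 3.75 m, τ = 58.7 × 3.75 = 220.1 N·m clockwise.
Crate: 10.7 × 10 = 107 N down at 0.735 m → arm 0.735 m, τ = 107 × 0.735 = 78.64 N·m clockwise.
Total clockwise load moment = 911.7 N·m.
The cable tension T acts at 4.41 m; only its component perpendicular to the beam, T sinθ, produces torque. sinθ = h/√(h²+d²) = 6.45/√(6.45²+4.41²) = 0.8255.
Setting net torque to zero: T × 4.41 × 0.8255 = 911.7 → T = 911.7 / 3.64 = 250 N.

T ≈ 250 N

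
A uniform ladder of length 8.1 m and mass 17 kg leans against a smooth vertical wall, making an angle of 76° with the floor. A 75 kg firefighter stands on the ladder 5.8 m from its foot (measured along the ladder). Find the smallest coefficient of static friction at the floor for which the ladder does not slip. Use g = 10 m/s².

μ_min ≈ 0.169

Sum moments about the foot of the ladder (the floor normal and friction both act there and drop out).
Ladder weight 17×10 = 170 N acts at 4.05 m along the ladder; its horizontal arm is 4.05·cos76° = 0.9798 m → τ = 166.6 N·m clockwise.
Firefighter: 75×10 = 750 N at 5.8 m → arm 1.403 m → τ = 1052 N·m clockwise.
Wall normal N acts horizontally at the top; its moment arm is the height L sinθ = 8.1·sin76° = 7.859 m, counterclockwise.
Balancing moments: N × 7.859 = 1219, giving N = 155.1 N.
ΣFx = 0 ⇒ f = N_wall = 155.1 N. ΣFy = 0 ⇒ N_floor = 920 N.
μ_min = f / N_floor = 155.1 / 920 = 0.169.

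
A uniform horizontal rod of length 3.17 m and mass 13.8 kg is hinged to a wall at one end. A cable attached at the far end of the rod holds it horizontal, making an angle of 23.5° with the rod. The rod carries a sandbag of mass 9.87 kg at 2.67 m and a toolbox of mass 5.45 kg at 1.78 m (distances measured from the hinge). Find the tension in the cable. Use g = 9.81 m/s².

T ≈ 450 N

Choose the hinge as the axis so the unknown hinge reaction has zero arm there.
Beam weight: 13.8 × 9.81 = 135.4 N down at 1.585 m → arm 1.585 m, τ = 135.4 × 1.585 = 214.6 N·m clockwise.
Sandbag: 9.87 × 9.81 = 96.82 N down at 2.67 m → arm 2.67 m, τ = 96.82 × 2.67 = 258.5 N·m clockwise.
Toolbox: 5.45 × 9.81 = 53.46 N down at 1.78 m → arm 1.78 m, τ = 53.46 × 1.78 = 95.16 N·m clockwise.
Total clockwise load moment = 568.3 N·m.
The cable tension T acts at 3.17 m; only its component perpendicular to the rod, T sinθ, produces torque. sin 23.5° = 0.3987.
For rotational equilibrium, T × 3.17 × 0.3987 = 568.3, so T = 568.3 / 1.264 = 450 N.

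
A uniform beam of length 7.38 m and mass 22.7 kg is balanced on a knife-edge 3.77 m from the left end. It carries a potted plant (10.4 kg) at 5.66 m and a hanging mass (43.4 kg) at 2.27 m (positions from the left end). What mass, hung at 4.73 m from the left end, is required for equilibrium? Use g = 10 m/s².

Take moments about the knife-edge (at 3.77 m from the left end).
Beam weight: 22.7 × 10 = 227 N down at 3.69 m → arm 0.08 m, τ = 227 × 0.08 = 18.16 N·m counterclockwise.
Potted plant: 10.4 × 10 = 104 N down at 5.66 m → arm 1.89 m, τ = 104 × 1.89 = 196.6 N·m clockwise.
Hanging mass: 43.4 × 10 = 434 N down at 2.27 m → arm 1.5 m, τ = 434 × 1.5 = 651 N·m counterclockwise.
Net moment of known loads = 472.6 N·m counterclockwise.
An unknown mass m at 4.73 m has arm 0.96 m; its moment is m·g·0.96 clockwise.
Balancing moments: m × 10 × 0.96 = 472.6, giving m = 472.6 / (10 × 0.96) = 49.2 kg.

m ≈ 49.2 kg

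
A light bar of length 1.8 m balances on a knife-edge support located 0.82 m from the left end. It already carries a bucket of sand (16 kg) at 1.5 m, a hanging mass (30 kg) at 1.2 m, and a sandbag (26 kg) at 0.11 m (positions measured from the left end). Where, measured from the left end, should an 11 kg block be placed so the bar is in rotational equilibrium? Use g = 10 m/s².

Choose the knife-edge support (at 0.82 m from the left end) as the axis so the support reaction has zero arm there.
Bucket of sand: 16 × 10 = 160 N down at 1.5 m → arm 0.68 m, τ = 160 × 0.68 = 108.8 N·m clockwise.
Hanging mass: 30 × 10 = 300 N down at 1.2 m → arm 0.38 m, τ = 300 × 0.38 = 114 N·m clockwise.
Sandbag: 26 × 10 = 260 N down at 0.11 m → arm 0.71 m, τ = 260 × 0.71 = 184.6 N·m counterclockwise.
Net moment of existing loads = 38.2 N·m clockwise.
The block weighs 11 × 10 = 110 N and must supply an equal counterclockwise moment, so its lever arm about the knife-edge support is 38.2 / 110 = 0.347 m.
That puts it at 0.82 − 0.347 = 0.473 m from the left end.

x ≈ 0.473 m from the left end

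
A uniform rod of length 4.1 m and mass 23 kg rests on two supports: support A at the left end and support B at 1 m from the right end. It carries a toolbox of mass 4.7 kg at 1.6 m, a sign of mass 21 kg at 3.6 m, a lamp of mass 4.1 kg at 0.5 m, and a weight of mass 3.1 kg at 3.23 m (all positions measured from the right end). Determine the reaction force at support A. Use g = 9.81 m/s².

R_A ≈ 274 N

About support B:
Beam weight: 23 × 9.81 = 225.6 N down at 2.05 m → arm 1.05 m, τ = 225.6 × 1.05 = 236.9 N·m counterclockwise.
Toolbox: 4.7 × 9.81 = 46.11 N down at 1.6 m → arm 0.6 m, τ = 46.11 × 0.6 = 27.67 N·m counterclockwise.
Sign: 21 × 9.81 = 206 N down at 3.6 m → arm 2.6 m, τ = 206 × 2.6 = 535.6 N·m counterclockwise.
Lamp: 4.1 × 9.81 = 40.22 N down at 0.5 m → arm 0.5 m, τ = 40.22 × 0.5 = 20.11 N·m clockwise.
Weight: 3.1 × 9.81 = 30.41 N down at 3.23 m → arm 2.23 m, τ = 30.41 × 2.23 = 67.81 N·m counterclockwise.
Net load moment about support B = 847.9 N·m counterclockwise.
Reaction R at support A is upward at 4.1 m, arm 3.1 m → moment R × 3.1 clockwise.
Στ = 0 ⇒ R × 3.1 = 847.9 ⇒ R = 274 N.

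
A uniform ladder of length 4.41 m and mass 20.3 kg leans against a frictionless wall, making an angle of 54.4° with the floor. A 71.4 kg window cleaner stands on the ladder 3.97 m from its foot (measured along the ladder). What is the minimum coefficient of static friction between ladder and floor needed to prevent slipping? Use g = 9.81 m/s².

μ_min ≈ 0.581

Taking torques about the foot of the ladder:
Ladder weight 20.3×9.81 = 199.1 N acts at 2.205 m along the ladder; its horizontal arm is 2.205·cos54.4° = 1.284 m → τ = 255.6 N·m clockwise.
Window cleaner: 71.4×9.81 = 700.4 N at 3.97 m → arm 2.311 m → τ = 1619 N·m clockwise.
Wall normal N acts horizontally at the top; its moment arm is the height L sinθ = 4.41·sin54.4° = 3.586 m, counterclockwise.
Balancing moments: N × 3.586 = 1875, giving N = 522.9 N.
ΣFx = 0 ⇒ f = N_wall = 522.9 N. ΣFy = 0 ⇒ N_floor = 899.5 N.
μ_min = f / N_floor = 522.9 / 899.5 = 0.581.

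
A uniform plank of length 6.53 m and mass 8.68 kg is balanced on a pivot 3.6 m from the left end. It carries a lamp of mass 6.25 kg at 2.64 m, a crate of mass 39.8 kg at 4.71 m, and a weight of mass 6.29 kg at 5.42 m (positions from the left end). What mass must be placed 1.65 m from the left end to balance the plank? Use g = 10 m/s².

Sum moments about the pivot (at 3.6 m from the left end) (the support reaction has zero arm there).
Beam weight: 8.68 × 10 = 86.8 N down at 3.265 m → arm 0.335 m, τ = 86.8 × 0.335 = 29.08 N·m counterclockwise.
Lamp: 6.25 × 10 = 62.5 N down at 2.64 m → arm 0.96 m, τ = 62.5 × 0.96 = 60 N·m counterclockwise.
Crate: 39.8 × 10 = 398 N down at 4.71 m → arm 1.11 m, τ = 398 × 1.11 = 441.8 N·m clockwise.
Weight: 6.29 × 10 = 62.9 N down at 5.42 m → arm 1.82 m, τ = 62.9 × 1.82 = 114.5 N·m clockwise.
Net moment of known loads = 467.2 N·m clockwise.
An unknown mass m at 1.65 m has arm 1.95 m; its moment is m·g·1.95 counterclockwise.
For rotational equilibrium, m × 10 × 1.95 = 467.2, so m = 467.2 / (10 × 1.95) = 24 kg.

m ≈ 24 kg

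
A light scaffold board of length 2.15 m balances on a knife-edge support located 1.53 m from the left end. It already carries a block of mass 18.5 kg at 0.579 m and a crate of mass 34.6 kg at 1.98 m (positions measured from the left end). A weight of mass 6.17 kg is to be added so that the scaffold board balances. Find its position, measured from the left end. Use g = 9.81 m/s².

x ≈ 1.86 m from the left end

Choose the knife-edge support (at 1.53 m from the left end) as the axis so the support reaction has zero arm there.
Block: 18.5 × 9.81 = 181.5 N down at 0.579 m → arm 0.951 m, τ = 181.5 × 0.951 = 172.6 N·m counterclockwise.
Crate: 34.6 × 9.81 = 339.4 N down at 1.98 m → arm 0.45 m, τ = 339.4 × 0.45 = 152.7 N·m clockwise.
Net moment of existing loads = 19.9 N·m counterclockwise.
The weight weighs 6.17 × 9.81 = 60.53 N and must supply an equal clockwise moment, so its lever arm about the knife-edge support is 19.9 / 60.53 = 0.329 m.
That puts it at 1.53 + 0.329 = 1.86 m from the left end.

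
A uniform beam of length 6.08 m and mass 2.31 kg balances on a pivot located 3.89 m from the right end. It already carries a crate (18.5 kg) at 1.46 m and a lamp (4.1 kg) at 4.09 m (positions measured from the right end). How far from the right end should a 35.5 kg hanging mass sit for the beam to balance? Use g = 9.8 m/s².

Take moments about the pivot (at 3.89 m from the right end).
Beam weight: 2.31 × 9.8 = 22.64 N down at 3.04 m → arm 0.85 m, τ = 22.64 × 0.85 = 19.24 N·m clockwise.
Crate: 18.5 × 9.8 = 181.3 N down at 1.46 m → arm 2.43 m, τ = 181.3 × 2.43 = 440.6 N·m clockwise.
Lamp: 4.1 × 9.8 = 40.18 N down at 4.09 m → arm 0.2 m, τ = 40.18 × 0.2 = 8.036 N·m counterclockwise.
Net moment of existing loads = 451.8 N·m clockwise.
The hanging mass weighs 35.5 × 9.8 = 347.9 N and must supply an equal counterclockwise moment, so its lever arm about the pivot is 451.8 / 347.9 = 1.3 m.
That puts it at 3.89 + 1.3 = 5.19 m from the right end.

x ≈ 5.19 m from the right end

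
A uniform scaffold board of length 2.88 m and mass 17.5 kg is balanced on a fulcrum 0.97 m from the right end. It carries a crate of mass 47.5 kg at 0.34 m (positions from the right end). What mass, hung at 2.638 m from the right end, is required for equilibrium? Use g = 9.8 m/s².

m ≈ 13 kg

About the fulcrum (at 0.97 m from the right end):
Beam weight: 17.5 × 9.8 = 171.5 N down at 1.44 m → arm 0.47 m, τ = 171.5 × 0.47 = 80.6 N·m counterclockwise.
Crate: 47.5 × 9.8 = 465.5 N down at 0.34 m → arm 0.63 m, τ = 465.5 × 0.63 = 293.3 N·m clockwise.
Net moment of known loads = 212.7 N·m clockwise.
An unknown mass m at 2.638 m has arm 1.668 m; its moment is m·g·1.668 counterclockwise.
For rotational equilibrium, m × 9.8 × 1.668 = 212.7, so m = 212.7 / (9.8 × 1.668) = 13 kg.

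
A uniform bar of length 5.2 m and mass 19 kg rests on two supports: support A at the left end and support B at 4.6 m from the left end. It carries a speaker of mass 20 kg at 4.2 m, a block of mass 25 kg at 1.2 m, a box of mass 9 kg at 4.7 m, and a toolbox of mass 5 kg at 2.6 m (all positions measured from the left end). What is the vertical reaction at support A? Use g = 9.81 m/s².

Take moments about support B.
Beam weight: 19 × 9.81 = 186.4 N down at 2.6 m → arm 2 m, τ = 186.4 × 2 = 372.8 N·m counterclockwise.
Speaker: 20 × 9.81 = 196.2 N down at 4.2 m → arm 0.4 m, τ = 196.2 × 0.4 = 78.48 N·m counterclockwise.
Block: 25 × 9.81 = 245.2 N down at 1.2 m → arm 3.4 m, τ = 245.2 × 3.4 = 833.7 N·m counterclockwise.
Box: 9 × 9.81 = 88.29 N down at 4.7 m → arm 0.1 m, τ = 88.29 × 0.1 = 8.829 N·m clockwise.
Toolbox: 5 × 9.81 = 49.05 N down at 2.6 m → arm 2 m, τ = 49.05 × 2 = 98.1 N·m counterclockwise.
Net load moment about support B = 1374 N·m counterclockwise.
Reaction R at support A is upward at 0 m, arm 4.6 m → moment R × 4.6 clockwise.
Setting net torque to zero: R × 4.6 = 1374 → R = 299 N.

R_A ≈ 299 N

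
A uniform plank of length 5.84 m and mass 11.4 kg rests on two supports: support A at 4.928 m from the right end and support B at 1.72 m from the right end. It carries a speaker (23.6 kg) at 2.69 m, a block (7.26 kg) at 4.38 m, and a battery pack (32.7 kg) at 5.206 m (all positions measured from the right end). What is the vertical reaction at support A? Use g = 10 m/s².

Take moments about support B.
Beam weight: 11.4 × 10 = 114 N down at 2.92 m → arm 1.2 m, τ = 114 × 1.2 = 136.8 N·m counterclockwise.
Speaker: 23.6 × 10 = 236 N down at 2.69 m → arm 0.97 m, τ = 236 × 0.97 = 228.9 N·m counterclockwise.
Block: 7.26 × 10 = 72.6 N down at 4.38 m → arm 2.66 m, τ = 72.6 × 2.66 = 193.1 N·m counterclockwise.
Battery pack: 32.7 × 10 = 327 N down at 5.206 m → arm 3.486 m, τ = 327 × 3.486 = 1140 N·m counterclockwise.
Net load moment about support B = 1699 N·m counterclockwise.
Reaction R at support A is upward at 4.928 m, arm 3.208 m → moment R × 3.208 clockwise.
Balancing moments: R × 3.208 = 1699, giving R = 530 N.

R_A ≈ 530 N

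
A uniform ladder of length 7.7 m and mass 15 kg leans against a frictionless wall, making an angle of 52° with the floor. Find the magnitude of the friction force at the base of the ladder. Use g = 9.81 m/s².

f ≈ 57.5 N

Taking torques about the foot of the ladder:
Ladder weight 15×9.81 = 147.2 N acts at 3.85 m along the ladder; its horizontal arm is 3.85·cos52° = 2.37 m → τ = 348.9 N·m clockwise.
Wall normal N acts horizontally at the top; its moment arm is the height L sinθ = 7.7·sin52° = 6.068 m, counterclockwise.
Στ = 0 ⇒ N × 6.068 = 348.9 ⇒ N = 57.5 N.
ΣFx = 0: friction at the foot balances the wall's push, so f = N_wall = 57.5 N.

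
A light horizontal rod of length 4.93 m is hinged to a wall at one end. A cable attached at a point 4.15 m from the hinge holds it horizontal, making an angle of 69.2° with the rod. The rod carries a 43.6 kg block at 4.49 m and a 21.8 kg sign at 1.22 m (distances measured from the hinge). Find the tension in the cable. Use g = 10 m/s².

T ≈ 573 N

Taking torques about the hinge:
Block: 43.6 × 10 = 436 N down at 4.49 m → arm 4.49 m, τ = 436 × 4.49 = 1958 N·m clockwise.
Sign: 21.8 × 10 = 218 N down at 1.22 m → arm 1.22 m, τ = 218 × 1.22 = 266 N·m clockwise.
Total clockwise load moment = 2224 N·m.
The cable tension T acts at 4.15 m; only its component perpendicular to the rod, T sinθ, produces torque. sin 69.2° = 0.9348.
Setting net torque to zero: T × 4.15 × 0.9348 = 2224 → T = 2224 / 3.879 = 573 N.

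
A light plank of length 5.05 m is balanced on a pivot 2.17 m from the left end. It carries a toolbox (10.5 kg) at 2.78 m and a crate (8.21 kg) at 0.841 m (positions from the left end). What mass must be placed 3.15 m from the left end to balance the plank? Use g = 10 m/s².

Take moments about the pivot (at 2.17 m from the left end).
Toolbox: 10.5 × 10 = 105 N down at 2.78 m → arm 0.61 m, τ = 105 × 0.61 = 64.05 N·m clockwise.
Crate: 8.21 × 10 = 82.1 N down at 0.841 m → arm 1.329 m, τ = 82.1 × 1.329 = 109.1 N·m counterclockwise.
Net moment of known loads = 45.05 N·m counterclockwise.
An unknown mass m at 3.15 m has arm 0.98 m; its moment is m·g·0.98 clockwise.
Setting net torque to zero: m × 10 × 0.98 = 45.05 → m = 45.05 / (10 × 0.98) = 4.6 kg.

m ≈ 4.6 kg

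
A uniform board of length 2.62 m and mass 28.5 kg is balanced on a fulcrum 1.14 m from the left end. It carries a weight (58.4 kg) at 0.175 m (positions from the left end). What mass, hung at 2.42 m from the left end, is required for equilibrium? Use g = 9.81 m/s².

m ≈ 40.2 kg

Take moments about the fulcrum (at 1.14 m from the left end).
Beam weight: 28.5 × 9.81 = 279.6 N down at 1.31 m → arm 0.17 m, τ = 279.6 × 0.17 = 47.53 N·m clockwise.
Weight: 58.4 × 9.81 = 572.9 N down at 0.175 m → arm 0.965 m, τ = 572.9 × 0.965 = 552.8 N·m counterclockwise.
Net moment of known loads = 505.3 N·m counterclockwise.
An unknown mass m at 2.42 m has arm 1.28 m; its moment is m·g·1.28 clockwise.
Στ = 0 ⇒ m × 9.81 × 1.28 = 505.3 ⇒ m = 505.3 / (9.81 × 1.28) = 40.2 kg.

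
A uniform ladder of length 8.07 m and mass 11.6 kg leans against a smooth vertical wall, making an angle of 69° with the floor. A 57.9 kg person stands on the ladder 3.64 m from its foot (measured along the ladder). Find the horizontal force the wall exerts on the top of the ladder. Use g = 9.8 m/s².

N_wall ≈ 120 N

Taking torques about the foot of the ladder:
Ladder weight 11.6×9.8 = 113.7 N acts at 4.035 m along the ladder; its horizontal arm is 4.035·cos69° = 1.446 m → τ = 164.4 N·m clockwise.
Person: 57.9×9.8 = 567.4 N at 3.64 m → arm 1.304 m → τ = 739.9 N·m clockwise.
Wall normal N acts horizontally at the top; its moment arm is the height L sinθ = 8.07·sin69° = 7.534 m, counterclockwise.
Setting net torque to zero: N × 7.534 = 904.3 → N = 120 N.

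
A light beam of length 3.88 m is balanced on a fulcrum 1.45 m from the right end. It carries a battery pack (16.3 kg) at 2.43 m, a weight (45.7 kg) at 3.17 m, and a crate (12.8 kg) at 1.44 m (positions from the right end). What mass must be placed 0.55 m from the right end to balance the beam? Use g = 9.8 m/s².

Choose the fulcrum (at 1.45 m from the right end) as the axis so the support reaction has zero arm there.
Battery pack: 16.3 × 9.8 = 159.7 N down at 2.43 m → arm 0.98 m, τ = 159.7 × 0.98 = 156.5 N·m counterclockwise.
Weight: 45.7 × 9.8 = 447.9 N down at 3.17 m → arm 1.72 m, τ = 447.9 × 1.72 = 770.4 N·m counterclockwise.
Crate: 12.8 × 9.8 = 125.4 N down at 1.44 m → arm 0.01 m, τ = 125.4 × 0.01 = 1.254 N·m clockwise.
Net moment of known loads = 925.6 N·m counterclockwise.
An unknown mass m at 0.55 m has arm 0.9 m; its moment is m·g·0.9 clockwise.
Setting net torque to zero: m × 9.8 × 0.9 = 925.6 → m = 925.6 / (9.8 × 0.9) = 105 kg.

m ≈ 105 kg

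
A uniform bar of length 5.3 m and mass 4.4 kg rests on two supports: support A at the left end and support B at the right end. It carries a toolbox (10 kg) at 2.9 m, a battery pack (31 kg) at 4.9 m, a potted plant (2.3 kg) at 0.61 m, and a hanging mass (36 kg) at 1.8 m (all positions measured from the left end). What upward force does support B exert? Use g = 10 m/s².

R_B ≈ 488 N

Take moments about support A.
Beam weight: 4.4 × 10 = 44 N down at 2.65 m → arm 2.65 m, τ = 44 × 2.65 = 116.6 N·m clockwise.
Toolbox: 10 × 10 = 100 N down at 2.9 m → arm 2.9 m, τ = 100 × 2.9 = 290 N·m clockwise.
Battery pack: 31 × 10 = 310 N down at 4.9 m → arm 4.9 m, τ = 310 × 4.9 = 1519 N·m clockwise.
Potted plant: 2.3 × 10 = 23 N down at 0.61 m → arm 0.61 m, τ = 23 × 0.61 = 14.03 N·m clockwise.
Hanging mass: 36 × 10 = 360 N down at 1.8 m → arm 1.8 m, τ = 360 × 1.8 = 648 N·m clockwise.
Net load moment about support A = 2588 N·m clockwise.
Reaction R at support B is upward at 5.3 m, arm 5.3 m → moment R × 5.3 counterclockwise.
Στ = 0 ⇒ R × 5.3 = 2588 ⇒ R = 488 N.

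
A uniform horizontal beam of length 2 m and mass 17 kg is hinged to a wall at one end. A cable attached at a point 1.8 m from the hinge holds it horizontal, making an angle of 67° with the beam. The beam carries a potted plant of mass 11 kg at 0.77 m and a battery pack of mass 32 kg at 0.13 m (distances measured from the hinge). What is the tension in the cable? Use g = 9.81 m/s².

Take moments about the hinge.
Beam weight: 17 × 9.81 = 166.8 N down at 1 m → arm 1 m, τ = 166.8 × 1 = 166.8 N·m clockwise.
Potted plant: 11 × 9.81 = 107.9 N down at 0.77 m → arm 0.77 m, τ = 107.9 × 0.77 = 83.08 N·m clockwise.
Battery pack: 32 × 9.81 = 313.9 N down at 0.13 m → arm 0.13 m, τ = 313.9 × 0.13 = 40.81 N·m clockwise.
Total clockwise load moment = 290.7 N·m.
The cable tension T acts at 1.8 m; only its component perpendicular to the beam, T sinθ, produces torque. sin 67° = 0.9205.
For rotational equilibrium, T × 1.8 × 0.9205 = 290.7, so T = 290.7 / 1.657 = 175 N.

T ≈ 175 N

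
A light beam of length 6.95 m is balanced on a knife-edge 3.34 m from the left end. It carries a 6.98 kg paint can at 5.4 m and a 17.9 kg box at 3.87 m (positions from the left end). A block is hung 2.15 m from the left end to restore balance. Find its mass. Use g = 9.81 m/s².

About the knife-edge (at 3.34 m from the left end):
Paint can: 6.98 × 9.81 = 68.47 N down at 5.4 m → arm 2.06 m, τ = 68.47 × 2.06 = 141 N·m clockwise.
Box: 17.9 × 9.81 = 175.6 N down at 3.87 m → arm 0.53 m, τ = 175.6 × 0.53 = 93.07 N·m clockwise.
Net moment of known loads = 234.1 N·m clockwise.
An unknown mass m at 2.15 m has arm 1.19 m; its moment is m·g·1.19 counterclockwise.
For rotational equilibrium, m × 9.81 × 1.19 = 234.1, so m = 234.1 / (9.81 × 1.19) = 20.1 kg.

m ≈ 20.1 kg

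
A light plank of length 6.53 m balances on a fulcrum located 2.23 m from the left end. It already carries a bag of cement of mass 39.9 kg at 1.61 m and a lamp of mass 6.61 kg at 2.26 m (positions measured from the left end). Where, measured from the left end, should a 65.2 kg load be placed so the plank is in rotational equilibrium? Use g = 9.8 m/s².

Take moments about the fulcrum (at 2.23 m from the left end).
Bag of cement: 39.9 × 9.8 = 391 N down at 1.61 m → arm 0.62 m, τ = 391 × 0.62 = 242.4 N·m counterclockwise.
Lamp: 6.61 × 9.8 = 64.78 N down at 2.26 m → arm 0.03 m, τ = 64.78 × 0.03 = 1.943 N·m clockwise.
Net moment of existing loads = 240.5 N·m counterclockwise.
The load weighs 65.2 × 9.8 = 639 N and must supply an equal clockwise moment, so its lever arm about the fulcrum is 240.5 / 639 = 0.376 m.
That puts it at 2.23 + 0.376 = 2.61 m from the left end.

x ≈ 2.61 m from the left end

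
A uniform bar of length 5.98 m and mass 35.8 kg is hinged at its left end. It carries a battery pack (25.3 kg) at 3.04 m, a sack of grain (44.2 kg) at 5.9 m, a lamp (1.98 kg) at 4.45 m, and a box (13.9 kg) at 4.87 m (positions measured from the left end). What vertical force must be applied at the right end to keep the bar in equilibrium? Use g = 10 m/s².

F ≈ 872 N

Take moments about the left end.
Beam weight: 35.8 × 10 = 358 N down at 2.99 m → arm 2.99 m, τ = 358 × 2.99 = 1070 N·m clockwise.
Battery pack: 25.3 × 10 = 253 N down at 3.04 m → arm 3.04 m, τ = 253 × 3.04 = 769.1 N·m clockwise.
Sack of grain: 44.2 × 10 = 442 N down at 5.9 m → arm 5.9 m, τ = 442 × 5.9 = 2608 N·m clockwise.
Lamp: 1.98 × 10 = 19.8 N down at 4.45 m → arm 4.45 m, τ = 19.8 × 4.45 = 88.11 N·m clockwise.
Box: 13.9 × 10 = 139 N down at 4.87 m → arm 4.87 m, τ = 139 × 4.87 = 676.9 N·m clockwise.
Net moment of the loads = 5212 N·m clockwise.
The upward force F acts at the right end, arm 5.98 m, giving F × 5.98 counterclockwise.
Setting net torque to zero: F × 5.98 = 5212 → F = 5212 / 5.98 = 872 N.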